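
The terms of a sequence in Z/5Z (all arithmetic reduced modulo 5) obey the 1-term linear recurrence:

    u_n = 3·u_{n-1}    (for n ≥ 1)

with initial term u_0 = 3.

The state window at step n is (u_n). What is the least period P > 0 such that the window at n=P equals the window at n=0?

n=0: window = (3)
n=1: window = (4)
n=2: window = (2)
n=3: window = (1)
n=4: window = (3)
window at n=4 equals window at n=0 → period = 4

4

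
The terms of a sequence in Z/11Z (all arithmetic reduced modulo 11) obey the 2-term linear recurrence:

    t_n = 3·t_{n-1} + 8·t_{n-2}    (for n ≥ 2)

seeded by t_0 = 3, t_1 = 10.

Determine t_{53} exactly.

3

t_2 = 3·10 + 8·3 = 10
t_3 = 3·10 + 8·10 = 0
t_4 = 3·0 + 8·10 = 3
t_5 = 3·3 + 8·0 = 9
t_6 = 3·9 + 8·3 = 7
t_7 = 3·7 + 8·9 = 5
t_8 = 3·5 + 8·7 = 5
t_9 = 3·5 + 8·5 = 0
t_10 = 3·0 + 8·5 = 7
t_11 = 3·7 + 8·0 = 10
t_12 = 3·10 + 8·7 = 9
t_13 = 3·9 + 8·10 = 8
t_14 = 3·8 + 8·9 = 8
t_15 = 3·8 + 8·8 = 0
t_16 = 3·0 + 8·8 = 9
t_17 = 3·9 + 8·0 = 5
t_18 = 3·5 + 8·9 = 10
t_19 = 3·10 + 8·5 = 4
t_20 = 3·4 + 8·10 = 4
t_21 = 3·4 + 8·4 = 0
t_22 = 3·0 + 8·4 = 10
t_23 = 3·10 + 8·0 = 8
t_24 = 3·8 + 8·10 = 5
t_25 = 3·5 + 8·8 = 2
t_26 = 3·2 + 8·5 = 2
t_27 = 3·2 + 8·2 = 0
t_28 = 3·0 + 8·2 = 5
t_29 = 3·5 + 8·0 = 4
t_30 = 3·4 + 8·5 = 8
t_31 = 3·8 + 8·4 = 1
t_32 = 3·1 + 8·8 = 1
t_33 = 3·1 + 8·1 = 0
t_34 = 3·0 + 8·1 = 8
t_35 = 3·8 + 8·0 = 2
t_36 = 3·2 + 8·8 = 4
t_37 = 3·4 + 8·2 = 6
t_38 = 3·6 + 8·4 = 6
t_39 = 3·6 + 8·6 = 0
t_40 = 3·0 + 8·6 = 4
t_41 = 3·4 + 8·0 = 1
t_42 = 3·1 + 8·4 = 2
t_43 = 3·2 + 8·1 = 3
t_44 = 3·3 + 8·2 = 3
t_45 = 3·3 + 8·3 = 0
t_46 = 3·0 + 8·3 = 2
t_47 = 3·2 + 8·0 = 6
t_48 = 3·6 + 8·2 = 1
t_49 = 3·1 + 8·6 = 7
t_50 = 3·7 + 8·1 = 7
t_51 = 3·7 + 8·7 = 0
t_52 = 3·0 + 8·7 = 1
t_53 = 3·1 + 8·0 = 3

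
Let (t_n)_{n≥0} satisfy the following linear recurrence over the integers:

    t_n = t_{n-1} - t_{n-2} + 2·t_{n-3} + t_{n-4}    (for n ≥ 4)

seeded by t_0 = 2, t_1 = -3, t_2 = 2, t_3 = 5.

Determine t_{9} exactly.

t_4 = 1·5 + -1·2 + 2·-3 + 1·2 = -1
t_5 = 1·-1 + -1·5 + 2·2 + 1·-3 = -5
t_6 = 1·-5 + -1·-1 + 2·5 + 1·2 = 8
t_7 = 1·8 + -1·-5 + 2·-1 + 1·5 = 16
t_8 = 1·16 + -1·8 + 2·-5 + 1·-1 = -3
t_9 = 1·-3 + -1·16 + 2·8 + 1·-5 = -8

-8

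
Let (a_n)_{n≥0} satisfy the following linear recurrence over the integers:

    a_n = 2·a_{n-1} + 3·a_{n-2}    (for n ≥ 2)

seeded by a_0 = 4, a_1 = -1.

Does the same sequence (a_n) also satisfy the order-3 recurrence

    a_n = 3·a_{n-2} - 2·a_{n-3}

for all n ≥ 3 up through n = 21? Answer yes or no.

no

Terms a_0..a_21: 4, -1, 10, 17, 64, 179, 550, 1637, 4924, 14759, 44290, 132857, 398584, 1195739, 3587230, 10761677, 32285044, 96855119, 290565370, 871696097, 2615088304, 7845264899
n=3: candidate gives -11, actual a_3 = 17 ✗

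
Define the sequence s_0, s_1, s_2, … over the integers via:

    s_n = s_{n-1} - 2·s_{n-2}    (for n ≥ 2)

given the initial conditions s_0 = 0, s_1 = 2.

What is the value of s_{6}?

10

s_2 = 1·2 + -2·0 = 2
s_3 = 1·2 + -2·2 = -2
s_4 = 1·-2 + -2·2 = -6
s_5 = 1·-6 + -2·-2 = -2
s_6 = 1·-2 + -2·-6 = 10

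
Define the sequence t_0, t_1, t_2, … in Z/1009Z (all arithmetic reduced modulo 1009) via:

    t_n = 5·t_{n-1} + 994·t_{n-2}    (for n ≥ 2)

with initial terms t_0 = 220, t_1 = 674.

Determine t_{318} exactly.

470

t_2 = 5·674 + 994·220 = 70
t_3 = 5·70 + 994·674 = 330
t_4 = 5·330 + 994·70 = 600
t_5 = 5·600 + 994·330 = 68
t_6 = 5·68 + 994·600 = 421
t_7 = 5·421 + 994·68 = 76
Continuing the recurrence:
  t_8 = 119;  t_9 = 464;  t_10 = 535;  t_11 = 760;  t_12 = 820;  t_13 = 772
  t_14 = 641;  t_15 = 706;  t_16 = 978;  t_17 = 354;  t_18 = 217;  t_19 = 820
  t_20 = 845;  t_21 = 1006;  t_22 = 427;  t_23 = 162;  t_24 = 459;  t_25 = 874
  t_26 = 512;  t_27 = 549;  t_28 = 110;  t_29 = 387;  t_30 = 285;  t_31 = 665
  t_32 = 59;  t_33 = 410;  t_34 = 156;  t_35 = 684;  t_36 = 71;  t_37 = 185
  t_38 = 869;  t_39 = 561;  t_40 = 869;  t_41 = 975;  t_42 = 921;  t_43 = 70
  t_44 = 661;  t_45 = 237;  t_46 = 351;  t_47 = 218;  t_48 = 870;  t_49 = 71
  t_50 = 422;  t_51 = 36;  t_52 = 913;  t_53 = 998;  t_54 = 376;  t_55 = 27
  t_56 = 549;  t_57 = 322;  t_58 = 438;  t_59 = 387;  t_60 = 410;  t_61 = 281
  t_62 = 300;  t_63 = 312;  t_64 = 87;  t_65 = 800;  t_66 = 677;  t_67 = 466
  t_68 = 247;  t_69 = 299;  t_70 = 817;  t_71 = 609;  t_72 = 880;  t_73 = 310
  t_74 = 458;  t_75 = 667;  t_76 = 501;  t_77 = 572;  t_78 = 390;  t_79 = 433
  t_80 = 351;  t_81 = 305;  t_82 = 296;  t_83 = 941;  t_84 = 265;  t_85 = 327
  t_86 = 687;  t_87 = 548;  t_88 = 507;  t_89 = 369;  t_90 = 294;  t_91 = 980
  t_92 = 490;  t_93 = 867;  t_94 = 12;  t_95 = 172;  t_96 = 680;  t_97 = 820
  t_98 = 963;  t_99 = 587;  t_100 = 598;  t_101 = 239;  t_102 = 297;  t_103 = 927
  t_104 = 180;  t_105 = 112;  t_106 = 887;  t_107 = 737;  t_108 = 470;  t_109 = 376
  t_110 = 884;  t_111 = 798;  t_112 = 820;  t_113 = 202;  t_114 = 818;  t_115 = 51
  t_116 = 93;  t_117 = 709;  t_118 = 132;  t_119 = 115;  t_120 = 613;  t_121 = 331
  t_122 = 532;  t_123 = 722;  t_124 = 675;  t_125 = 617;  t_126 = 23;  t_127 = 950
  t_128 = 369;  t_129 = 712;  t_130 = 43;  t_131 = 634;  t_132 = 507;  t_133 = 88
  t_134 = 907;  t_135 = 188;  t_136 = 452;  t_137 = 449;  t_138 = 510;  t_139 = 860
  t_140 = 686;  t_141 = 620;  t_142 = 882;  t_143 = 155;  t_144 = 662;  t_145 = 985
  t_146 = 40;  t_147 = 560;  t_148 = 182;  t_149 = 582;  t_150 = 180;  t_151 = 242
  t_152 = 528;  t_153 = 19;  t_154 = 247;  t_155 = 950;  t_156 = 36;  t_157 = 56
  t_158 = 749;  t_159 = 887;  t_160 = 263;  t_161 = 118;  t_162 = 681;  t_163 = 626
  t_164 = 987;  t_165 = 590;  t_166 = 253;  t_167 = 487;  t_168 = 658;  t_169 = 21
  t_170 = 325;  t_171 = 301;  t_172 = 666;  t_173 = 833;  t_174 = 229;  t_175 = 758
  t_176 = 355;  t_177 = 495;  t_178 = 177;  t_179 = 523;  t_180 = 969;  t_181 = 27
  t_182 = 735;  t_183 = 243;  t_184 = 280;  t_185 = 782;  t_186 = 719;  t_187 = 946
  t_188 = 1008;  t_189 = 940;  t_190 = 679;  t_191 = 394;  t_192 = 866;  t_193 = 438
  t_194 = 299;  t_195 = 979;  t_196 = 410;  t_197 = 482;  t_198 = 296;  t_199 = 304
  t_200 = 107;  t_201 = 11;  t_202 = 468;  t_203 = 157;  t_204 = 828;  t_205 = 776
  t_206 = 541;  t_207 = 146;  t_208 = 687;  t_209 = 236;  t_210 = 965;  t_211 = 276
  t_212 = 22;  t_213 = 6;  t_214 = 709;  t_215 = 428;  t_216 = 586;  t_217 = 546
  t_218 = 1003;  t_219 = 861;  t_220 = 359;  t_221 = 988;  t_222 = 564;  t_223 = 108
  t_224 = 152;  t_225 = 149;  t_226 = 483;  t_227 = 180;  t_228 = 718;  t_229 = 890
  t_230 = 743;  t_231 = 455;  t_232 = 211;  t_233 = 284;  t_234 = 273;  t_235 = 132
  t_236 = 601;  t_237 = 16;  t_238 = 146;  t_239 = 490;  t_240 = 260;  t_241 = 4
  t_242 = 156;  t_243 = 720;  t_244 = 251;  t_245 = 545;  t_246 = 978;  t_247 = 751
  t_248 = 184;  t_249 = 754;  t_250 = 1;  t_251 = 803;  t_252 = 973;  t_253 = 892
  t_254 = 964;  t_255 = 521;  t_256 = 253;  t_257 = 513;  t_258 = 788;  t_259 = 281
  t_260 = 684;  t_261 = 214;  t_262 = 900;  t_263 = 281;  t_264 = 13;  t_265 = 895
  t_266 = 244;  t_267 = 912;  t_268 = 900;  t_269 = 910;  t_270 = 131;  t_271 = 122
  t_272 = 663;  t_273 = 476;  t_274 = 507;  t_275 = 440;  t_276 = 649;  t_277 = 681
  t_278 = 733;  t_279 = 513;  t_280 = 651;  t_281 = 605;  t_282 = 323;  t_283 = 612
  t_284 = 233;  t_285 = 57;  t_286 = 826;  t_287 = 248;  t_288 = 958;  t_289 = 61
  t_290 = 61;  t_291 = 399;  t_292 = 71;  t_293 = 424;  t_294 = 46;  t_295 = 933
  t_296 = 948;  t_297 = 835;  t_298 = 45;  t_299 = 817;  t_300 = 383;  t_301 = 759
  t_302 = 68;  t_303 = 54;  t_304 = 259;  t_305 = 485;  t_306 = 558;  t_307 = 560
  t_308 = 484;  t_309 = 74;  t_310 = 173;  t_311 = 764;  t_312 = 216;  t_313 = 719
  t_314 = 355;  t_315 = 71;  t_316 = 75
t_317 = 5·75 + 994·71 = 319
t_318 = 5·319 + 994·75 = 470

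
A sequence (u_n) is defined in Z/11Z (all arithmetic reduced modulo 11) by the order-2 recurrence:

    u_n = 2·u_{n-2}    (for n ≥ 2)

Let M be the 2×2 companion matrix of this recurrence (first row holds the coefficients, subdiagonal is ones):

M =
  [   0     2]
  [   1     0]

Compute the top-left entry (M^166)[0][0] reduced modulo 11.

8

(M^166)[0][0] is the top entry after applying M 166 times to the unit state (1, 0). Equivalently it is h_{167} for the auxiliary sequence (h_n) obeying the same recurrence with h_1 = 1 and h_i = 0 for 0 ≤ i < 1:
h_2 = 0·1 + 2·0 = 0
h_3 = 0·0 + 2·1 = 2
h_4 = 0·2 + 2·0 = 0
h_5 = 0·0 + 2·2 = 4
h_6 = 0·4 + 2·0 = 0
h_7 = 0·0 + 2·4 = 8
h_8 = 0·8 + 2·0 = 0
h_9 = 0·0 + 2·8 = 5
h_10 = 0·5 + 2·0 = 0
h_11 = 0·0 + 2·5 = 10
h_12 = 0·10 + 2·0 = 0
h_13 = 0·0 + 2·10 = 9
h_14 = 0·9 + 2·0 = 0
h_15 = 0·0 + 2·9 = 7
h_16 = 0·7 + 2·0 = 0
h_17 = 0·0 + 2·7 = 3
h_18 = 0·3 + 2·0 = 0
h_19 = 0·0 + 2·3 = 6
h_20 = 0·6 + 2·0 = 0
h_21 = 0·0 + 2·6 = 1
(h_20, h_21) = (0, 1) = (h_0, h_1), so the sequence has period 20.
167 ≡ 7 (mod 20), hence h_167 = h_7 = 8.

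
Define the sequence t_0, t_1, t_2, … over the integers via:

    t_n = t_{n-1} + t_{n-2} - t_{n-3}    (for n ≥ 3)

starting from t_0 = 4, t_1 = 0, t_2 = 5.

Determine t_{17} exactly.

t_3 = 1·5 + 1·0 + -1·4 = 1
t_4 = 1·1 + 1·5 + -1·0 = 6
t_5 = 1·6 + 1·1 + -1·5 = 2
t_6 = 1·2 + 1·6 + -1·1 = 7
t_7 = 1·7 + 1·2 + -1·6 = 3
t_8 = 1·3 + 1·7 + -1·2 = 8
t_9 = 1·8 + 1·3 + -1·7 = 4
t_10 = 1·4 + 1·8 + -1·3 = 9
t_11 = 1·9 + 1·4 + -1·8 = 5
t_12 = 1·5 + 1·9 + -1·4 = 10
t_13 = 1·10 + 1·5 + -1·9 = 6
t_14 = 1·6 + 1·10 + -1·5 = 11
t_15 = 1·11 + 1·6 + -1·10 = 7
t_16 = 1·7 + 1·11 + -1·6 = 12
t_17 = 1·12 + 1·7 + -1·11 = 8

8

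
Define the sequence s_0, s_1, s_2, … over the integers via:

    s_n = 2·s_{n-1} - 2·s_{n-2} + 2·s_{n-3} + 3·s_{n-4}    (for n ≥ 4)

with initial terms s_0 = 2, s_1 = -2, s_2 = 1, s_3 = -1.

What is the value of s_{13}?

-670

s_4 = 2·-1 + -2·1 + 2·-2 + 3·2 = -2
s_5 = 2·-2 + -2·-1 + 2·1 + 3·-2 = -6
s_6 = 2·-6 + -2·-2 + 2·-1 + 3·1 = -7
s_7 = 2·-7 + -2·-6 + 2·-2 + 3·-1 = -9
s_8 = 2·-9 + -2·-7 + 2·-6 + 3·-2 = -22
s_9 = 2·-22 + -2·-9 + 2·-7 + 3·-6 = -58
s_10 = 2·-58 + -2·-22 + 2·-9 + 3·-7 = -111
s_11 = 2·-111 + -2·-58 + 2·-22 + 3·-9 = -177
s_12 = 2·-177 + -2·-111 + 2·-58 + 3·-22 = -314
s_13 = 2·-314 + -2·-177 + 2·-111 + 3·-58 = -670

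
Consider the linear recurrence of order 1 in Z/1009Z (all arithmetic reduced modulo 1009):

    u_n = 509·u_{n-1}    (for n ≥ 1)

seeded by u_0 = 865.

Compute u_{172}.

u_1 = 509·865 = 361
u_2 = 509·361 = 111
u_3 = 509·111 = 1004
u_4 = 509·1004 = 482
u_5 = 509·482 = 151
u_6 = 509·151 = 175
u_7 = 509·175 = 283
u_8 = 509·283 = 769
u_9 = 509·769 = 938
u_10 = 509·938 = 185
u_11 = 509·185 = 328
u_12 = 509·328 = 467
u_13 = 509·467 = 588
u_14 = 509·588 = 628
u_15 = 509·628 = 808
u_16 = 509·808 = 609
u_17 = 509·609 = 218
u_18 = 509·218 = 981
u_19 = 509·981 = 883
u_20 = 509·883 = 442
u_21 = 509·442 = 980
u_22 = 509·980 = 374
u_23 = 509·374 = 674
u_24 = 509·674 = 6
u_25 = 509·6 = 27
u_26 = 509·27 = 626
u_27 = 509·626 = 799
u_28 = 509·799 = 64
u_29 = 509·64 = 288
u_30 = 509·288 = 287
u_31 = 509·287 = 787
u_32 = 509·787 = 10
u_33 = 509·10 = 45
u_34 = 509·45 = 707
u_35 = 509·707 = 659
u_36 = 509·659 = 443
u_37 = 509·443 = 480
u_38 = 509·480 = 142
u_39 = 509·142 = 639
u_40 = 509·639 = 353
u_41 = 509·353 = 75
u_42 = 509·75 = 842
u_43 = 509·842 = 762
u_44 = 509·762 = 402
u_45 = 509·402 = 800
u_46 = 509·800 = 573
u_47 = 509·573 = 56
u_48 = 509·56 = 252
u_49 = 509·252 = 125
u_50 = 509·125 = 58
u_51 = 509·58 = 261
u_52 = 509·261 = 670
u_53 = 509·670 = 997
u_54 = 509·997 = 955
u_55 = 509·955 = 766
u_56 = 509·766 = 420
u_57 = 509·420 = 881
u_58 = 509·881 = 433
u_59 = 509·433 = 435
u_60 = 509·435 = 444
u_61 = 509·444 = 989
u_62 = 509·989 = 919
u_63 = 509·919 = 604
u_64 = 509·604 = 700
u_65 = 509·700 = 123
u_66 = 509·123 = 49
u_67 = 509·49 = 725
u_68 = 509·725 = 740
u_69 = 509·740 = 303
u_70 = 509·303 = 859
u_71 = 509·859 = 334
u_72 = 509·334 = 494
u_73 = 509·494 = 205
u_74 = 509·205 = 418
u_75 = 509·418 = 872
u_76 = 509·872 = 897
u_77 = 509·897 = 505
u_78 = 509·505 = 759
u_79 = 509·759 = 893
u_80 = 509·893 = 487
u_81 = 509·487 = 678
u_82 = 509·678 = 24
u_83 = 509·24 = 108
u_84 = 509·108 = 486
u_85 = 509·486 = 169
u_86 = 509·169 = 256
u_87 = 509·256 = 143
u_88 = 509·143 = 139
u_89 = 509·139 = 121
u_90 = 509·121 = 40
u_91 = 509·40 = 180
u_92 = 509·180 = 810
u_93 = 509·810 = 618
u_94 = 509·618 = 763
u_95 = 509·763 = 911
u_96 = 509·911 = 568
u_97 = 509·568 = 538
u_98 = 509·538 = 403
u_99 = 509·403 = 300
u_100 = 509·300 = 341
u_101 = 509·341 = 21
u_102 = 509·21 = 599
u_103 = 509·599 = 173
u_104 = 509·173 = 274
u_105 = 509·274 = 224
u_106 = 509·224 = 1008
u_107 = 509·1008 = 500
u_108 = 509·500 = 232
u_109 = 509·232 = 35
u_110 = 509·35 = 662
u_111 = 509·662 = 961
u_112 = 509·961 = 793
u_113 = 509·793 = 37
u_114 = 509·37 = 671
u_115 = 509·671 = 497
u_116 = 509·497 = 723
u_117 = 509·723 = 731
u_118 = 509·731 = 767
u_119 = 509·767 = 929
u_120 = 509·929 = 649
u_121 = 509·649 = 398
u_122 = 509·398 = 782
u_123 = 509·782 = 492
u_124 = 509·492 = 196
u_125 = 509·196 = 882
u_126 = 509·882 = 942
u_127 = 509·942 = 203
u_128 = 509·203 = 409
u_129 = 509·409 = 327
u_130 = 509·327 = 967
u_131 = 509·967 = 820
u_132 = 509·820 = 663
u_133 = 509·663 = 461
u_134 = 509·461 = 561
u_135 = 509·561 = 2
u_136 = 509·2 = 9
u_137 = 509·9 = 545
u_138 = 509·545 = 939
u_139 = 509·939 = 694
u_140 = 509·694 = 96
u_141 = 509·96 = 432
u_142 = 509·432 = 935
u_143 = 509·935 = 676
u_144 = 509·676 = 15
u_145 = 509·15 = 572
u_146 = 509·572 = 556
u_147 = 509·556 = 484
u_148 = 509·484 = 160
u_149 = 509·160 = 720
u_150 = 509·720 = 213
u_151 = 509·213 = 454
u_152 = 509·454 = 25
u_153 = 509·25 = 617
u_154 = 509·617 = 254
u_155 = 509·254 = 134
u_156 = 509·134 = 603
u_157 = 509·603 = 191
u_158 = 509·191 = 355
u_159 = 509·355 = 84
u_160 = 509·84 = 378
u_161 = 509·378 = 692
u_162 = 509·692 = 87
u_163 = 509·87 = 896
u_164 = 509·896 = 1005
u_165 = 509·1005 = 991
u_166 = 509·991 = 928
u_167 = 509·928 = 140
u_168 = 509·140 = 630
u_169 = 509·630 = 817
u_170 = 509·817 = 145
u_171 = 509·145 = 148
u_172 = 509·148 = 666

666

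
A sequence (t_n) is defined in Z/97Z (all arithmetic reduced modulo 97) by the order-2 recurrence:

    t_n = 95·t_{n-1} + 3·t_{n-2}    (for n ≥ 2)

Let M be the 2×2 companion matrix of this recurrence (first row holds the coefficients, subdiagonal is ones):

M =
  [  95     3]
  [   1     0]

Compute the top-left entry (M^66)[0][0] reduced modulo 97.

(M^66)[0][0] is the top entry after applying M 66 times to the unit state (1, 0). Equivalently it is h_{67} for the auxiliary sequence (h_n) obeying the same recurrence with h_1 = 1 and h_i = 0 for 0 ≤ i < 1:
h_2 = 95·1 + 3·0 = 95
h_3 = 95·95 + 3·1 = 7
h_4 = 95·7 + 3·95 = 77
h_5 = 95·77 + 3·7 = 61
h_6 = 95·61 + 3·77 = 12
h_7 = 95·12 + 3·61 = 62
h_8 = 95·62 + 3·12 = 9
h_9 = 95·9 + 3·62 = 71
h_10 = 95·71 + 3·9 = 79
h_11 = 95·79 + 3·71 = 55
h_12 = 95·55 + 3·79 = 30
h_13 = 95·30 + 3·55 = 8
h_14 = 95·8 + 3·30 = 74
h_15 = 95·74 + 3·8 = 70
h_16 = 95·70 + 3·74 = 82
h_17 = 95·82 + 3·70 = 46
h_18 = 95·46 + 3·82 = 57
h_19 = 95·57 + 3·46 = 24
h_20 = 95·24 + 3·57 = 26
h_21 = 95·26 + 3·24 = 20
h_22 = 95·20 + 3·26 = 38
h_23 = 95·38 + 3·20 = 81
h_24 = 95·81 + 3·38 = 49
h_25 = 95·49 + 3·81 = 48
h_26 = 95·48 + 3·49 = 51
h_27 = 95·51 + 3·48 = 42
h_28 = 95·42 + 3·51 = 69
h_29 = 95·69 + 3·42 = 85
h_30 = 95·85 + 3·69 = 37
h_31 = 95·37 + 3·85 = 84
h_32 = 95·84 + 3·37 = 40
h_33 = 95·40 + 3·84 = 75
h_34 = 95·75 + 3·40 = 67
h_35 = 95·67 + 3·75 = 91
h_36 = 95·91 + 3·67 = 19
h_37 = 95·19 + 3·91 = 41
h_38 = 95·41 + 3·19 = 72
h_39 = 95·72 + 3·41 = 76
h_40 = 95·76 + 3·72 = 64
h_41 = 95·64 + 3·76 = 3
h_42 = 95·3 + 3·64 = 89
h_43 = 95·89 + 3·3 = 25
h_44 = 95·25 + 3·89 = 23
h_45 = 95·23 + 3·25 = 29
h_46 = 95·29 + 3·23 = 11
h_47 = 95·11 + 3·29 = 65
h_48 = 95·65 + 3·11 = 0
h_49 = 95·0 + 3·65 = 1
h_50 = 95·1 + 3·0 = 95
h_51 = 95·95 + 3·1 = 7
h_52 = 95·7 + 3·95 = 77
h_53 = 95·77 + 3·7 = 61
h_54 = 95·61 + 3·77 = 12
h_55 = 95·12 + 3·61 = 62
h_56 = 95·62 + 3·12 = 9
h_57 = 95·9 + 3·62 = 71
h_58 = 95·71 + 3·9 = 79
h_59 = 95·79 + 3·71 = 55
h_60 = 95·55 + 3·79 = 30
h_61 = 95·30 + 3·55 = 8
h_62 = 95·8 + 3·30 = 74
h_63 = 95·74 + 3·8 = 70
h_64 = 95·70 + 3·74 = 82
h_65 = 95·82 + 3·70 = 46
h_66 = 95·46 + 3·82 = 57
h_67 = 95·57 + 3·46 = 24

24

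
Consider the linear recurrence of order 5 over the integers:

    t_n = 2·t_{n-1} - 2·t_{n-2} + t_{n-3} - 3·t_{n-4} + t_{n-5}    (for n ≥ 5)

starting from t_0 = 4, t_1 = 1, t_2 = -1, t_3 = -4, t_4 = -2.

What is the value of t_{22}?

t_5 = 2·-2 + -2·-4 + 1·-1 + -3·1 + 1·4 = 4
t_6 = 2·4 + -2·-2 + 1·-4 + -3·-1 + 1·1 = 12
t_7 = 2·12 + -2·4 + 1·-2 + -3·-4 + 1·-1 = 25
t_8 = 2·25 + -2·12 + 1·4 + -3·-2 + 1·-4 = 32
t_9 = 2·32 + -2·25 + 1·12 + -3·4 + 1·-2 = 12
t_10 = 2·12 + -2·32 + 1·25 + -3·12 + 1·4 = -47
t_11 = 2·-47 + -2·12 + 1·32 + -3·25 + 1·12 = -149
t_12 = 2·-149 + -2·-47 + 1·12 + -3·32 + 1·25 = -263
t_13 = 2·-263 + -2·-149 + 1·-47 + -3·12 + 1·32 = -279
t_14 = 2·-279 + -2·-263 + 1·-149 + -3·-47 + 1·12 = -28
t_15 = 2·-28 + -2·-279 + 1·-263 + -3·-149 + 1·-47 = 639
t_16 = 2·639 + -2·-28 + 1·-279 + -3·-263 + 1·-149 = 1695
t_17 = 2·1695 + -2·639 + 1·-28 + -3·-279 + 1·-263 = 2658
t_18 = 2·2658 + -2·1695 + 1·639 + -3·-28 + 1·-279 = 2370
t_19 = 2·2370 + -2·2658 + 1·1695 + -3·639 + 1·-28 = -826
t_20 = 2·-826 + -2·2370 + 1·2658 + -3·1695 + 1·639 = -8180
t_21 = 2·-8180 + -2·-826 + 1·2370 + -3·2658 + 1·1695 = -18617
t_22 = 2·-18617 + -2·-8180 + 1·-826 + -3·2370 + 1·2658 = -26152

-26152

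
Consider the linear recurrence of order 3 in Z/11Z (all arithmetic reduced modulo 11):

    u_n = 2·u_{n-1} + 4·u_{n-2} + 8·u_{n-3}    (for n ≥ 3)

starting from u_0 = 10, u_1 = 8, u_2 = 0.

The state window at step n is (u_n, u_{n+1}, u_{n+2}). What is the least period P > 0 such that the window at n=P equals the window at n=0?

n=0: window = (10, 8, 0)
n=1: window = (8, 0, 2)
n=2: window = (0, 2, 2)
n=3: window = (2, 2, 1)
n=4: window = (2, 1, 4)
n=5: window = (1, 4, 6)
n=6: window = (4, 6, 3)
n=7: window = (6, 3, 7)
n=8: window = (3, 7, 8)
n=9: window = (7, 8, 2)
n=10: window = (8, 2, 4)
n=11: window = (2, 4, 3)
n=12: window = (4, 3, 5)
n=13: window = (3, 5, 10)
n=14: window = (5, 10, 9)
n=15: window = (10, 9, 10)
n=16: window = (9, 10, 4)
n=17: window = (10, 4, 10)
n=18: window = (4, 10, 6)
n=19: window = (10, 6, 7)
n=20: window = (6, 7, 8)
n=21: window = (7, 8, 4)
n=22: window = (8, 4, 8)
n=23: window = (4, 8, 8)
n=24: window = (8, 8, 3)
n=25: window = (8, 3, 3)
n=26: window = (3, 3, 5)
n=27: window = (3, 5, 2)
n=28: window = (5, 2, 4)
n=29: window = (2, 4, 1)
n=30: window = (4, 1, 1)
n=31: window = (1, 1, 5)
n=32: window = (1, 5, 0)
n=33: window = (5, 0, 6)
n=34: window = (0, 6, 8)
n=35: window = (6, 8, 7)
n=36: window = (8, 7, 6)
n=37: window = (7, 6, 5)
n=38: window = (6, 5, 2)
n=39: window = (5, 2, 6)
n=40: window = (2, 6, 5)
…
n=108: window = (2, 4, 10)
n=109: window = (4, 10, 8)
n=110: window = (10, 8, 0)
window at n=110 equals window at n=0 → period = 110

110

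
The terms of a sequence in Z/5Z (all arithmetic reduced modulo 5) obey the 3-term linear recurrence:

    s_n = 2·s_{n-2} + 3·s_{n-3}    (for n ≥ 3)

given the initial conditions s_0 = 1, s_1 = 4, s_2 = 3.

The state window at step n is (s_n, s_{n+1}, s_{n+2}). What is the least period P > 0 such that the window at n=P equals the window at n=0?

n=0: window = (1, 4, 3)
n=1: window = (4, 3, 1)
n=2: window = (3, 1, 3)
n=3: window = (1, 3, 1)
n=4: window = (3, 1, 4)
n=5: window = (1, 4, 1)
n=6: window = (4, 1, 1)
n=7: window = (1, 1, 4)
n=8: window = (1, 4, 0)
n=9: window = (4, 0, 1)
n=10: window = (0, 1, 2)
n=11: window = (1, 2, 2)
n=12: window = (2, 2, 2)
n=13: window = (2, 2, 0)
n=14: window = (2, 0, 0)
n=15: window = (0, 0, 1)
n=16: window = (0, 1, 0)
n=17: window = (1, 0, 2)
n=18: window = (0, 2, 3)
n=19: window = (2, 3, 4)
n=20: window = (3, 4, 2)
n=21: window = (4, 2, 2)
n=22: window = (2, 2, 1)
n=23: window = (2, 1, 0)
n=24: window = (1, 0, 3)
n=25: window = (0, 3, 3)
n=26: window = (3, 3, 1)
n=27: window = (3, 1, 0)
n=28: window = (1, 0, 1)
n=29: window = (0, 1, 3)
n=30: window = (1, 3, 2)
n=31: window = (3, 2, 4)
n=32: window = (2, 4, 3)
n=33: window = (4, 3, 4)
n=34: window = (3, 4, 3)
n=35: window = (4, 3, 2)
n=36: window = (3, 2, 3)
n=37: window = (2, 3, 3)
n=38: window = (3, 3, 2)
n=39: window = (3, 2, 0)
n=40: window = (2, 0, 3)
…
n=122: window = (0, 2, 1)
n=123: window = (2, 1, 4)
n=124: window = (1, 4, 3)
window at n=124 equals window at n=0 → period = 124

124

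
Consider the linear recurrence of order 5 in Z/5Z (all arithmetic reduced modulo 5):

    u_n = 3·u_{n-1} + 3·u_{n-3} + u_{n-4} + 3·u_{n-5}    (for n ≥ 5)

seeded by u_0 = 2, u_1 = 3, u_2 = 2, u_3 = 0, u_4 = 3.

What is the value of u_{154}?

u_5 = 3·3 + 0·0 + 3·2 + 1·3 + 3·2 = 4
u_6 = 3·4 + 0·3 + 3·0 + 1·2 + 3·3 = 3
u_7 = 3·3 + 0·4 + 3·3 + 1·0 + 3·2 = 4
u_8 = 3·4 + 0·3 + 3·4 + 1·3 + 3·0 = 2
u_9 = 3·2 + 0·4 + 3·3 + 1·4 + 3·3 = 3
u_10 = 3·3 + 0·2 + 3·4 + 1·3 + 3·4 = 1
Continuing the recurrence:
  u_11 = 2;  u_12 = 4;  u_13 = 4;  u_14 = 3;  u_15 = 1;  u_16 = 0
  u_17 = 0;  u_18 = 3;  u_19 = 4;  u_20 = 0;  u_21 = 4;  u_22 = 2
  u_23 = 4;  u_24 = 1;  u_25 = 3;  u_26 = 0;  u_27 = 3;  u_28 = 1
  u_29 = 4;  u_30 = 0;  u_31 = 1;  u_32 = 0;  u_33 = 2;  u_34 = 1
  u_35 = 4;  u_36 = 1;  u_37 = 3;  u_38 = 3;  u_39 = 4;  u_40 = 4
  u_41 = 2;  u_42 = 0;  u_43 = 0;  u_44 = 2;  u_45 = 0;  u_46 = 1
  u_47 = 4;  u_48 = 4;  u_49 = 1;  u_50 = 1;  u_51 = 2;  u_52 = 0
  u_53 = 1;  u_54 = 3;  u_55 = 4;  u_56 = 1;  u_57 = 3;  u_58 = 2
  u_59 = 2;  u_60 = 3;  u_61 = 1;  u_62 = 0;  u_63 = 2;  u_64 = 3
  u_65 = 4;  u_66 = 1;  u_67 = 4;  u_68 = 3;  u_69 = 0;  u_70 = 0
  u_71 = 1;  u_72 = 3;  u_73 = 3;  u_74 = 2;  u_75 = 1;  u_76 = 3
  u_77 = 2;  u_78 = 0;  u_79 = 1;  u_80 = 0;  u_81 = 1;  u_82 = 2
  u_83 = 2;  u_84 = 2;  u_85 = 3;  u_86 = 0;  u_87 = 4;  u_88 = 4
  u_89 = 1;  u_90 = 4;  u_91 = 3;  u_92 = 3;  u_93 = 4;  u_94 = 3
  u_95 = 3;  u_96 = 3;  u_97 = 1;  u_98 = 2;  u_99 = 2;  u_100 = 1
  u_101 = 4;  u_102 = 3;  u_103 = 0;  u_104 = 4;  u_105 = 3;  u_106 = 4
  u_107 = 3;  u_108 = 2;  u_109 = 3;  u_110 = 1;  u_111 = 4;  u_112 = 2
  u_113 = 3;  u_114 = 1;  u_115 = 1;  u_116 = 1;  u_117 = 0;  u_118 = 3
  u_119 = 1;  u_120 = 2;  u_121 = 3;  u_122 = 0;  u_123 = 1;  u_124 = 2
  u_125 = 0;  u_126 = 2;  u_127 = 3;  u_128 = 4;  u_129 = 4;  u_130 = 3
  u_131 = 0;  u_132 = 0;  u_133 = 0;  u_134 = 0;  u_135 = 4;  u_136 = 2
  u_137 = 1;  u_138 = 0;  u_139 = 0;  u_140 = 2;  u_141 = 3;  u_142 = 2
  u_143 = 2;  u_144 = 2;  u_145 = 1;  u_146 = 0;  u_147 = 4;  u_148 = 3
  u_149 = 1;  u_150 = 3;  u_151 = 2;  u_152 = 4
u_153 = 3·4 + 0·2 + 3·3 + 1·1 + 3·3 = 1
u_154 = 3·1 + 0·4 + 3·2 + 1·3 + 3·1 = 0

0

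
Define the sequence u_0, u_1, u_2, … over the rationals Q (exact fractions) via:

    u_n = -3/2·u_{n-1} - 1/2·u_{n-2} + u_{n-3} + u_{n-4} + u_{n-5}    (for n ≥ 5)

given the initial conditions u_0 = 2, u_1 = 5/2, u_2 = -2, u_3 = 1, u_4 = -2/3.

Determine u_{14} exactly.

-2433/256

u_5 = -3/2·-2/3 + -1/2·1 + 1·-2 + 1·5/2 + 1·2 = 3
u_6 = -3/2·3 + -1/2·-2/3 + 1·1 + 1·-2 + 1·5/2 = -8/3
u_7 = -3/2·-8/3 + -1/2·3 + 1·-2/3 + 1·1 + 1·-2 = 5/6
u_8 = -3/2·5/6 + -1/2·-8/3 + 1·3 + 1·-2/3 + 1·1 = 41/12
u_9 = -3/2·41/12 + -1/2·5/6 + 1·-8/3 + 1·3 + 1·-2/3 = -47/8
u_10 = -3/2·-47/8 + -1/2·41/12 + 1·5/6 + 1·-8/3 + 1·3 = 397/48
u_11 = -3/2·397/48 + -1/2·-47/8 + 1·41/12 + 1·5/6 + 1·-8/3 = -757/96
u_12 = -3/2·-757/96 + -1/2·397/48 + 1·-47/8 + 1·41/12 + 1·5/6 = 1165/192
u_13 = -3/2·1165/192 + -1/2·-757/96 + 1·397/48 + 1·-47/8 + 1·41/12 = 251/384
u_14 = -3/2·251/384 + -1/2·1165/192 + 1·-757/96 + 1·397/48 + 1·-47/8 = -2433/256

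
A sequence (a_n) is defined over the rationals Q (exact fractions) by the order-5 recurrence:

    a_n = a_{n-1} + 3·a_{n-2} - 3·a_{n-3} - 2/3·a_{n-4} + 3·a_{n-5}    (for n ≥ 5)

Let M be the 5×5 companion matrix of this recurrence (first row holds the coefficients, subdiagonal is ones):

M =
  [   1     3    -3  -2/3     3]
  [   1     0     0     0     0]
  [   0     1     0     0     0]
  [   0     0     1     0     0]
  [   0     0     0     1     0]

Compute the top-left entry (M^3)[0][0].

4

(M^3)[0][0] is the top entry after applying M 3 times to the unit state (1, 0, 0, 0, 0). Equivalently it is h_{7} for the auxiliary sequence (h_n) obeying the same recurrence with h_4 = 1 and h_i = 0 for 0 ≤ i < 4:
h_5 = 1·1 + 3·0 + -3·0 + -2/3·0 + 3·0 = 1
h_6 = 1·1 + 3·1 + -3·0 + -2/3·0 + 3·0 = 4
h_7 = 1·4 + 3·1 + -3·1 + -2/3·0 + 3·0 = 4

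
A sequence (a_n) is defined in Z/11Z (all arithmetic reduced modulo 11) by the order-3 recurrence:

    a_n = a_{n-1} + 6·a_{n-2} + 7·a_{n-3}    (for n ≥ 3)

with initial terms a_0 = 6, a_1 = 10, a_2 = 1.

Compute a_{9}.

3

a_3 = 1·1 + 6·10 + 7·6 = 4
a_4 = 1·4 + 6·1 + 7·10 = 3
a_5 = 1·3 + 6·4 + 7·1 = 1
a_6 = 1·1 + 6·3 + 7·4 = 3
a_7 = 1·3 + 6·1 + 7·3 = 8
a_8 = 1·8 + 6·3 + 7·1 = 0
a_9 = 1·0 + 6·8 + 7·3 = 3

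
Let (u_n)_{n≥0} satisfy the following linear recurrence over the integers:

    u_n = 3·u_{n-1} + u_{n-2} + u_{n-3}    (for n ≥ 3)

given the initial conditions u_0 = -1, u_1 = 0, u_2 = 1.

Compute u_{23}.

u_3 = 3·1 + 1·0 + 1·-1 = 2
u_4 = 3·2 + 1·1 + 1·0 = 7
u_5 = 3·7 + 1·2 + 1·1 = 24
u_6 = 3·24 + 1·7 + 1·2 = 81
u_7 = 3·81 + 1·24 + 1·7 = 274
u_8 = 3·274 + 1·81 + 1·24 = 927
u_9 = 3·927 + 1·274 + 1·81 = 3136
u_10 = 3·3136 + 1·927 + 1·274 = 10609
u_11 = 3·10609 + 1·3136 + 1·927 = 35890
u_12 = 3·35890 + 1·10609 + 1·3136 = 121415
u_13 = 3·121415 + 1·35890 + 1·10609 = 410744
u_14 = 3·410744 + 1·121415 + 1·35890 = 1389537
u_15 = 3·1389537 + 1·410744 + 1·121415 = 4700770
u_16 = 3·4700770 + 1·1389537 + 1·410744 = 15902591
u_17 = 3·15902591 + 1·4700770 + 1·1389537 = 53798080
u_18 = 3·53798080 + 1·15902591 + 1·4700770 = 181997601
u_19 = 3·181997601 + 1·53798080 + 1·15902591 = 615693474
u_20 = 3·615693474 + 1·181997601 + 1·53798080 = 2082876103
u_21 = 3·2082876103 + 1·615693474 + 1·181997601 = 7046319384
u_22 = 3·7046319384 + 1·2082876103 + 1·615693474 = 23837527729
u_23 = 3·23837527729 + 1·7046319384 + 1·2082876103 = 80641778674

80641778674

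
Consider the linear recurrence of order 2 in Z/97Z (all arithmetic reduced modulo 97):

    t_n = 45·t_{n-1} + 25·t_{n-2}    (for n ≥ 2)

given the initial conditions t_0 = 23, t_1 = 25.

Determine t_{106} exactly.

82

t_2 = 45·25 + 25·23 = 51
t_3 = 45·51 + 25·25 = 10
t_4 = 45·10 + 25·51 = 76
t_5 = 45·76 + 25·10 = 81
t_6 = 45·81 + 25·76 = 16
t_7 = 45·16 + 25·81 = 29
t_8 = 45·29 + 25·16 = 56
t_9 = 45·56 + 25·29 = 44
t_10 = 45·44 + 25·56 = 82
t_11 = 45·82 + 25·44 = 37
t_12 = 45·37 + 25·82 = 29
t_13 = 45·29 + 25·37 = 96
t_14 = 45·96 + 25·29 = 1
t_15 = 45·1 + 25·96 = 20
t_16 = 45·20 + 25·1 = 52
t_17 = 45·52 + 25·20 = 27
t_18 = 45·27 + 25·52 = 90
t_19 = 45·90 + 25·27 = 69
t_20 = 45·69 + 25·90 = 20
t_21 = 45·20 + 25·69 = 6
t_22 = 45·6 + 25·20 = 91
t_23 = 45·91 + 25·6 = 74
t_24 = 45·74 + 25·91 = 76
t_25 = 45·76 + 25·74 = 32
t_26 = 45·32 + 25·76 = 42
t_27 = 45·42 + 25·32 = 71
t_28 = 45·71 + 25·42 = 74
t_29 = 45·74 + 25·71 = 61
t_30 = 45·61 + 25·74 = 36
t_31 = 45·36 + 25·61 = 41
t_32 = 45·41 + 25·36 = 29
t_33 = 45·29 + 25·41 = 2
t_34 = 45·2 + 25·29 = 39
t_35 = 45·39 + 25·2 = 59
t_36 = 45·59 + 25·39 = 41
t_37 = 45·41 + 25·59 = 22
t_38 = 45·22 + 25·41 = 75
t_39 = 45·75 + 25·22 = 45
t_40 = 45·45 + 25·75 = 20
t_41 = 45·20 + 25·45 = 85
t_42 = 45·85 + 25·20 = 57
t_43 = 45·57 + 25·85 = 34
t_44 = 45·34 + 25·57 = 45
t_45 = 45·45 + 25·34 = 62
t_46 = 45·62 + 25·45 = 35
t_47 = 45·35 + 25·62 = 21
t_48 = 45·21 + 25·35 = 74
t_49 = 45·74 + 25·21 = 72
t_50 = 45·72 + 25·74 = 46
t_51 = 45·46 + 25·72 = 87
t_52 = 45·87 + 25·46 = 21
t_53 = 45·21 + 25·87 = 16
t_54 = 45·16 + 25·21 = 81
t_55 = 45·81 + 25·16 = 68
t_56 = 45·68 + 25·81 = 41
t_57 = 45·41 + 25·68 = 53
t_58 = 45·53 + 25·41 = 15
t_59 = 45·15 + 25·53 = 60
t_60 = 45·60 + 25·15 = 68
t_61 = 45·68 + 25·60 = 1
t_62 = 45·1 + 25·68 = 96
t_63 = 45·96 + 25·1 = 77
t_64 = 45·77 + 25·96 = 45
t_65 = 45·45 + 25·77 = 70
t_66 = 45·70 + 25·45 = 7
t_67 = 45·7 + 25·70 = 28
t_68 = 45·28 + 25·7 = 77
t_69 = 45·77 + 25·28 = 91
t_70 = 45·91 + 25·77 = 6
t_71 = 45·6 + 25·91 = 23
t_72 = 45·23 + 25·6 = 21
t_73 = 45·21 + 25·23 = 65
t_74 = 45·65 + 25·21 = 55
t_75 = 45·55 + 25·65 = 26
t_76 = 45·26 + 25·55 = 23
t_77 = 45·23 + 25·26 = 36
t_78 = 45·36 + 25·23 = 61
t_79 = 45·61 + 25·36 = 56
t_80 = 45·56 + 25·61 = 68
t_81 = 45·68 + 25·56 = 95
t_82 = 45·95 + 25·68 = 58
t_83 = 45·58 + 25·95 = 38
t_84 = 45·38 + 25·58 = 56
t_85 = 45·56 + 25·38 = 75
t_86 = 45·75 + 25·56 = 22
t_87 = 45·22 + 25·75 = 52
t_88 = 45·52 + 25·22 = 77
t_89 = 45·77 + 25·52 = 12
t_90 = 45·12 + 25·77 = 40
t_91 = 45·40 + 25·12 = 63
t_92 = 45·63 + 25·40 = 52
t_93 = 45·52 + 25·63 = 35
t_94 = 45·35 + 25·52 = 62
t_95 = 45·62 + 25·35 = 76
t_96 = 45·76 + 25·62 = 23
t_97 = 45·23 + 25·76 = 25
t_98 = 45·25 + 25·23 = 51
t_99 = 45·51 + 25·25 = 10
t_100 = 45·10 + 25·51 = 76
t_101 = 45·76 + 25·10 = 81
t_102 = 45·81 + 25·76 = 16
t_103 = 45·16 + 25·81 = 29
t_104 = 45·29 + 25·16 = 56
t_105 = 45·56 + 25·29 = 44
t_106 = 45·44 + 25·56 = 82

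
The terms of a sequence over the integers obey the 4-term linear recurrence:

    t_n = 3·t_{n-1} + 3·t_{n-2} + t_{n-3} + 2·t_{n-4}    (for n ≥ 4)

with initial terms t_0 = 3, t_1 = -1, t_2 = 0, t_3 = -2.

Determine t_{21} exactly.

-25959779555

t_4 = 3·-2 + 3·0 + 1·-1 + 2·3 = -1
t_5 = 3·-1 + 3·-2 + 1·0 + 2·-1 = -11
t_6 = 3·-11 + 3·-1 + 1·-2 + 2·0 = -38
t_7 = 3·-38 + 3·-11 + 1·-1 + 2·-2 = -152
t_8 = 3·-152 + 3·-38 + 1·-11 + 2·-1 = -583
t_9 = 3·-583 + 3·-152 + 1·-38 + 2·-11 = -2265
t_10 = 3·-2265 + 3·-583 + 1·-152 + 2·-38 = -8772
t_11 = 3·-8772 + 3·-2265 + 1·-583 + 2·-152 = -33998
t_12 = 3·-33998 + 3·-8772 + 1·-2265 + 2·-583 = -131741
t_13 = 3·-131741 + 3·-33998 + 1·-8772 + 2·-2265 = -510519
t_14 = 3·-510519 + 3·-131741 + 1·-33998 + 2·-8772 = -1978322
t_15 = 3·-1978322 + 3·-510519 + 1·-131741 + 2·-33998 = -7666260
t_16 = 3·-7666260 + 3·-1978322 + 1·-510519 + 2·-131741 = -29707747
t_17 = 3·-29707747 + 3·-7666260 + 1·-1978322 + 2·-510519 = -115121381
t_18 = 3·-115121381 + 3·-29707747 + 1·-7666260 + 2·-1978322 = -446110288
t_19 = 3·-446110288 + 3·-115121381 + 1·-29707747 + 2·-7666260 = -1728735274
t_20 = 3·-1728735274 + 3·-446110288 + 1·-115121381 + 2·-29707747 = -6699073561
t_21 = 3·-6699073561 + 3·-1728735274 + 1·-446110288 + 2·-115121381 = -25959779555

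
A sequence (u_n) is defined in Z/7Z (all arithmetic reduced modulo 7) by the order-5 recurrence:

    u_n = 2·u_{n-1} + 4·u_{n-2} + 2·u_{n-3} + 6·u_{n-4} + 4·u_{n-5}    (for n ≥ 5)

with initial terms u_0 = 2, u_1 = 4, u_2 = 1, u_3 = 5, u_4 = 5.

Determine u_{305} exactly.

u_5 = 2·5 + 4·5 + 2·1 + 6·4 + 4·2 = 1
u_6 = 2·1 + 4·5 + 2·5 + 6·1 + 4·4 = 5
u_7 = 2·5 + 4·1 + 2·5 + 6·5 + 4·1 = 2
u_8 = 2·2 + 4·5 + 2·1 + 6·5 + 4·5 = 6
u_9 = 2·6 + 4·2 + 2·5 + 6·1 + 4·5 = 0
u_10 = 2·0 + 4·6 + 2·2 + 6·5 + 4·1 = 6
Continuing the recurrence:
  u_11 = 0;  u_12 = 5;  u_13 = 4;  u_14 = 1;  u_15 = 3;  u_16 = 6
  u_17 = 0;  u_18 = 3;  u_19 = 5;  u_20 = 0;  u_21 = 1;  u_22 = 2
  u_23 = 1;  u_24 = 4;  u_25 = 1;  u_26 = 1;  u_27 = 0;  u_28 = 6
  u_29 = 1;  u_30 = 1;  u_31 = 1;  u_32 = 2;  u_33 = 5;  u_34 = 2
  u_35 = 3;  u_36 = 5;  u_37 = 1;  u_38 = 4;  u_39 = 6;  u_40 = 2
  u_41 = 6;  u_42 = 4;  u_43 = 4;  u_44 = 2;  u_45 = 2;  u_46 = 5
  u_47 = 6;  u_48 = 1;  u_49 = 0;  u_50 = 5;  u_51 = 5;  u_52 = 4
  u_53 = 0;  u_54 = 0;  u_55 = 2;  u_56 = 6;  u_57 = 1;  u_58 = 2
  u_59 = 4;  u_60 = 6;  u_61 = 6;  u_62 = 4;  u_63 = 6;  u_64 = 1
  u_65 = 3;  u_66 = 0;  u_67 = 3;  u_68 = 0;  u_69 = 6;  u_70 = 2
  u_71 = 4;  u_72 = 5;  u_73 = 3;  u_74 = 0;  u_75 = 5;  u_76 = 6
  u_77 = 0;  u_78 = 4;  u_79 = 1;  u_80 = 4;  u_81 = 2;  u_82 = 4
  u_83 = 4;  u_84 = 0;  u_85 = 3;  u_86 = 4;  u_87 = 4;  u_88 = 4
  u_89 = 1;  u_90 = 6;  u_91 = 1;  u_92 = 5;  u_93 = 6;  u_94 = 4
  u_95 = 2;  u_96 = 3;  u_97 = 1;  u_98 = 3;  u_99 = 2;  u_100 = 2
  u_101 = 1;  u_102 = 1;  u_103 = 6;  u_104 = 3;  u_105 = 4;  u_106 = 0
  u_107 = 6;  u_108 = 6;  u_109 = 2;  u_110 = 0;  u_111 = 0;  u_112 = 1
  u_113 = 3;  u_114 = 4;  u_115 = 1;  u_116 = 2;  u_117 = 3;  u_118 = 3
  u_119 = 2;  u_120 = 3;  u_121 = 4;  u_122 = 5;  u_123 = 0;  u_124 = 5
  u_125 = 0;  u_126 = 3;  u_127 = 1;  u_128 = 2;  u_129 = 6;  u_130 = 5
  u_131 = 0;  u_132 = 6;  u_133 = 3;  u_134 = 0;  u_135 = 2;  u_136 = 4
  u_137 = 2;  u_138 = 1;  u_139 = 2;  u_140 = 2;  u_141 = 0;  u_142 = 5
  u_143 = 2;  u_144 = 2;  u_145 = 2;  u_146 = 4;  u_147 = 3;  u_148 = 4
  u_149 = 6;  u_150 = 3;  u_151 = 2;  u_152 = 1;  u_153 = 5;  u_154 = 4
  u_155 = 5;  u_156 = 1;  u_157 = 1;  u_158 = 4;  u_159 = 4;  u_160 = 3
  u_161 = 5;  u_162 = 2;  u_163 = 0;  u_164 = 3;  u_165 = 3;  u_166 = 1
  u_167 = 0;  u_168 = 0;  u_169 = 4;  u_170 = 5;  u_171 = 2;  u_172 = 4
  u_173 = 1;  u_174 = 5;  u_175 = 5;  u_176 = 1;  u_177 = 5;  u_178 = 2
  u_179 = 6;  u_180 = 0;  u_181 = 6;  u_182 = 0;  u_183 = 5;  u_184 = 4
  u_185 = 1;  u_186 = 3;  u_187 = 6;  u_188 = 0;  u_189 = 3;  u_190 = 5
  u_191 = 0;  u_192 = 1;  u_193 = 2;  u_194 = 1;  u_195 = 4;  u_196 = 1
  u_197 = 1;  u_198 = 0;  u_199 = 6;  u_200 = 1;  u_201 = 1;  u_202 = 1
  u_203 = 2;  u_204 = 5;  u_205 = 2;  u_206 = 3;  u_207 = 5;  u_208 = 1
  u_209 = 4;  u_210 = 6;  u_211 = 2;  u_212 = 6;  u_213 = 4;  u_214 = 4
  u_215 = 2;  u_216 = 2;  u_217 = 5;  u_218 = 6;  u_219 = 1;  u_220 = 0
  u_221 = 5;  u_222 = 5;  u_223 = 4;  u_224 = 0;  u_225 = 0;  u_226 = 2
  u_227 = 6;  u_228 = 1;  u_229 = 2;  u_230 = 4;  u_231 = 6;  u_232 = 6
  u_233 = 4;  u_234 = 6;  u_235 = 1;  u_236 = 3;  u_237 = 0;  u_238 = 3
  u_239 = 0;  u_240 = 6;  u_241 = 2;  u_242 = 4;  u_243 = 5;  u_244 = 3
  u_245 = 0;  u_246 = 5;  u_247 = 6;  u_248 = 0;  u_249 = 4;  u_250 = 1
  u_251 = 4;  u_252 = 2;  u_253 = 4;  u_254 = 4;  u_255 = 0;  u_256 = 3
  u_257 = 4;  u_258 = 4;  u_259 = 4;  u_260 = 1;  u_261 = 6;  u_262 = 1
  u_263 = 5;  u_264 = 6;  u_265 = 4;  u_266 = 2;  u_267 = 3;  u_268 = 1
  u_269 = 3;  u_270 = 2;  u_271 = 2;  u_272 = 1;  u_273 = 1;  u_274 = 6
  u_275 = 3;  u_276 = 4;  u_277 = 0;  u_278 = 6;  u_279 = 6;  u_280 = 2
  u_281 = 0;  u_282 = 0;  u_283 = 1;  u_284 = 3;  u_285 = 4;  u_286 = 1
  u_287 = 2;  u_288 = 3;  u_289 = 3;  u_290 = 2;  u_291 = 3;  u_292 = 4
  u_293 = 5;  u_294 = 0;  u_295 = 5;  u_296 = 0;  u_297 = 3;  u_298 = 1
  u_299 = 2;  u_300 = 6;  u_301 = 5;  u_302 = 0;  u_303 = 6
u_304 = 2·6 + 4·0 + 2·5 + 6·6 + 4·2 = 3
u_305 = 2·3 + 4·6 + 2·0 + 6·5 + 4·6 = 0

0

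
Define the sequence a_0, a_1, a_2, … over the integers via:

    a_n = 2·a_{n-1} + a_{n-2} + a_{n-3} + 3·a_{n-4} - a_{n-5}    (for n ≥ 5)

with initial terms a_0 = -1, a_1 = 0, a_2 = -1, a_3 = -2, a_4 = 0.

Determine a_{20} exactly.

-7470459

a_5 = 2·0 + 1·-2 + 1·-1 + 3·0 + -1·-1 = -2
a_6 = 2·-2 + 1·0 + 1·-2 + 3·-1 + -1·0 = -9
a_7 = 2·-9 + 1·-2 + 1·0 + 3·-2 + -1·-1 = -25
a_8 = 2·-25 + 1·-9 + 1·-2 + 3·0 + -1·-2 = -59
a_9 = 2·-59 + 1·-25 + 1·-9 + 3·-2 + -1·0 = -158
a_10 = 2·-158 + 1·-59 + 1·-25 + 3·-9 + -1·-2 = -425
a_11 = 2·-425 + 1·-158 + 1·-59 + 3·-25 + -1·-9 = -1133
a_12 = 2·-1133 + 1·-425 + 1·-158 + 3·-59 + -1·-25 = -3001
a_13 = 2·-3001 + 1·-1133 + 1·-425 + 3·-158 + -1·-59 = -7975
a_14 = 2·-7975 + 1·-3001 + 1·-1133 + 3·-425 + -1·-158 = -21201
a_15 = 2·-21201 + 1·-7975 + 1·-3001 + 3·-1133 + -1·-425 = -56352
a_16 = 2·-56352 + 1·-21201 + 1·-7975 + 3·-3001 + -1·-1133 = -149750
a_17 = 2·-149750 + 1·-56352 + 1·-21201 + 3·-7975 + -1·-3001 = -397977
a_18 = 2·-397977 + 1·-149750 + 1·-56352 + 3·-21201 + -1·-7975 = -1057684
a_19 = 2·-1057684 + 1·-397977 + 1·-149750 + 3·-56352 + -1·-21201 = -2810950
a_20 = 2·-2810950 + 1·-1057684 + 1·-397977 + 3·-149750 + -1·-56352 = -7470459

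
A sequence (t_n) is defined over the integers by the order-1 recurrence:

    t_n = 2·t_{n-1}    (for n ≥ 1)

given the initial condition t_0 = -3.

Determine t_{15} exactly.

-98304

t_1 = 2·-3 = -6
t_2 = 2·-6 = -12
t_3 = 2·-12 = -24
t_4 = 2·-24 = -48
t_5 = 2·-48 = -96
t_6 = 2·-96 = -192
t_7 = 2·-192 = -384
t_8 = 2·-384 = -768
t_9 = 2·-768 = -1536
t_10 = 2·-1536 = -3072
t_11 = 2·-3072 = -6144
t_12 = 2·-6144 = -12288
t_13 = 2·-12288 = -24576
t_14 = 2·-24576 = -49152
t_15 = 2·-49152 = -98304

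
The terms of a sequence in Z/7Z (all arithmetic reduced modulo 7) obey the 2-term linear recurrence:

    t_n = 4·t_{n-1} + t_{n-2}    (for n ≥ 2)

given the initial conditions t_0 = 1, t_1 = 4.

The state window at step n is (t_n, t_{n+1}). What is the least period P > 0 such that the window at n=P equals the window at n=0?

16

n=0: window = (1, 4)
n=1: window = (4, 3)
n=2: window = (3, 2)
n=3: window = (2, 4)
n=4: window = (4, 4)
n=5: window = (4, 6)
n=6: window = (6, 0)
n=7: window = (0, 6)
n=8: window = (6, 3)
n=9: window = (3, 4)
n=10: window = (4, 5)
n=11: window = (5, 3)
n=12: window = (3, 3)
n=13: window = (3, 1)
n=14: window = (1, 0)
n=15: window = (0, 1)
n=16: window = (1, 4)
window at n=16 equals window at n=0 → period = 16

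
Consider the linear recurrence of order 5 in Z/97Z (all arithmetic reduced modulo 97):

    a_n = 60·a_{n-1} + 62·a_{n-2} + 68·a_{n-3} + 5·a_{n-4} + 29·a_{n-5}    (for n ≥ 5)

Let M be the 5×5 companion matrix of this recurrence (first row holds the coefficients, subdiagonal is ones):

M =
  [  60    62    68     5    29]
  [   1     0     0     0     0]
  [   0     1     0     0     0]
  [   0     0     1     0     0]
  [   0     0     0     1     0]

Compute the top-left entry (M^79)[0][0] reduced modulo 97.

70

(M^79)[0][0] is the top entry after applying M 79 times to the unit state (1, 0, 0, 0, 0). Equivalently it is h_{83} for the auxiliary sequence (h_n) obeying the same recurrence with h_4 = 1 and h_i = 0 for 0 ≤ i < 4:
h_5 = 60·1 + 62·0 + 68·0 + 5·0 + 29·0 = 60
h_6 = 60·60 + 62·1 + 68·0 + 5·0 + 29·0 = 73
h_7 = 60·73 + 62·60 + 68·1 + 5·0 + 29·0 = 20
h_8 = 60·20 + 62·73 + 68·60 + 5·1 + 29·0 = 14
h_9 = 60·14 + 62·20 + 68·73 + 5·60 + 29·1 = 1
h_10 = 60·1 + 62·14 + 68·20 + 5·73 + 29·60 = 28
h_11 = 60·28 + 62·1 + 68·14 + 5·20 + 29·73 = 61
h_12 = 60·61 + 62·28 + 68·1 + 5·14 + 29·20 = 3
h_13 = 60·3 + 62·61 + 68·28 + 5·1 + 29·14 = 69
h_14 = 60·69 + 62·3 + 68·61 + 5·28 + 29·1 = 10
h_15 = 60·10 + 62·69 + 68·3 + 5·61 + 29·28 = 88
h_16 = 60·88 + 62·10 + 68·69 + 5·3 + 29·61 = 57
h_17 = 60·57 + 62·88 + 68·10 + 5·69 + 29·3 = 94
h_18 = 60·94 + 62·57 + 68·88 + 5·10 + 29·69 = 40
h_19 = 60·40 + 62·94 + 68·57 + 5·88 + 29·10 = 30
h_20 = 60·30 + 62·40 + 68·94 + 5·57 + 29·88 = 26
h_21 = 60·26 + 62·30 + 68·40 + 5·94 + 29·57 = 18
h_22 = 60·18 + 62·26 + 68·30 + 5·40 + 29·94 = 92
h_23 = 60·92 + 62·18 + 68·26 + 5·30 + 29·40 = 14
h_24 = 60·14 + 62·92 + 68·18 + 5·26 + 29·30 = 38
h_25 = 60·38 + 62·14 + 68·92 + 5·18 + 29·26 = 63
h_26 = 60·63 + 62·38 + 68·14 + 5·92 + 29·18 = 19
h_27 = 60·19 + 62·63 + 68·38 + 5·14 + 29·92 = 86
h_28 = 60·86 + 62·19 + 68·63 + 5·38 + 29·14 = 63
h_29 = 60·63 + 62·86 + 68·19 + 5·63 + 29·38 = 84
h_30 = 60·84 + 62·63 + 68·86 + 5·19 + 29·63 = 32
h_31 = 60·32 + 62·84 + 68·63 + 5·86 + 29·19 = 74
h_32 = 60·74 + 62·32 + 68·84 + 5·63 + 29·86 = 7
h_33 = 60·7 + 62·74 + 68·32 + 5·84 + 29·63 = 22
h_34 = 60·22 + 62·7 + 68·74 + 5·32 + 29·84 = 70
h_35 = 60·70 + 62·22 + 68·7 + 5·74 + 29·32 = 63
h_36 = 60·63 + 62·70 + 68·22 + 5·7 + 29·74 = 60
h_37 = 60·60 + 62·63 + 68·70 + 5·22 + 29·7 = 66
h_38 = 60·66 + 62·60 + 68·63 + 5·70 + 29·22 = 51
h_39 = 60·51 + 62·66 + 68·60 + 5·63 + 29·70 = 94
h_40 = 60·94 + 62·51 + 68·66 + 5·60 + 29·63 = 91
h_41 = 60·91 + 62·94 + 68·51 + 5·66 + 29·60 = 45
h_42 = 60·45 + 62·91 + 68·94 + 5·51 + 29·66 = 25
h_43 = 60·25 + 62·45 + 68·91 + 5·94 + 29·51 = 11
h_44 = 60·11 + 62·25 + 68·45 + 5·91 + 29·94 = 12
h_45 = 60·12 + 62·11 + 68·25 + 5·45 + 29·91 = 49
h_46 = 60·49 + 62·12 + 68·11 + 5·25 + 29·45 = 42
h_47 = 60·42 + 62·49 + 68·12 + 5·11 + 29·25 = 73
h_48 = 60·73 + 62·42 + 68·49 + 5·12 + 29·11 = 25
h_49 = 60·25 + 62·73 + 68·42 + 5·49 + 29·12 = 66
h_50 = 60·66 + 62·25 + 68·73 + 5·42 + 29·49 = 77
h_51 = 60·77 + 62·66 + 68·25 + 5·73 + 29·42 = 64
h_52 = 60·64 + 62·77 + 68·66 + 5·25 + 29·73 = 18
h_53 = 60·18 + 62·64 + 68·77 + 5·66 + 29·25 = 87
h_54 = 60·87 + 62·18 + 68·64 + 5·77 + 29·66 = 86
h_55 = 60·86 + 62·87 + 68·18 + 5·64 + 29·77 = 72
h_56 = 60·72 + 62·86 + 68·87 + 5·18 + 29·64 = 54
h_57 = 60·54 + 62·72 + 68·86 + 5·87 + 29·18 = 56
h_58 = 60·56 + 62·54 + 68·72 + 5·86 + 29·87 = 7
h_59 = 60·7 + 62·56 + 68·54 + 5·72 + 29·86 = 39
h_60 = 60·39 + 62·7 + 68·56 + 5·54 + 29·72 = 16
h_61 = 60·16 + 62·39 + 68·7 + 5·56 + 29·54 = 74
h_62 = 60·74 + 62·16 + 68·39 + 5·7 + 29·56 = 43
h_63 = 60·43 + 62·74 + 68·16 + 5·39 + 29·7 = 21
h_64 = 60·21 + 62·43 + 68·74 + 5·16 + 29·39 = 81
h_65 = 60·81 + 62·21 + 68·43 + 5·74 + 29·16 = 26
h_66 = 60·26 + 62·81 + 68·21 + 5·43 + 29·74 = 89
h_67 = 60·89 + 62·26 + 68·81 + 5·21 + 29·43 = 38
h_68 = 60·38 + 62·89 + 68·26 + 5·81 + 29·21 = 7
h_69 = 60·7 + 62·38 + 68·89 + 5·26 + 29·81 = 55
h_70 = 60·55 + 62·7 + 68·38 + 5·89 + 29·26 = 48
h_71 = 60·48 + 62·55 + 68·7 + 5·38 + 29·89 = 31
h_72 = 60·31 + 62·48 + 68·55 + 5·7 + 29·38 = 13
h_73 = 60·13 + 62·31 + 68·48 + 5·55 + 29·7 = 42
h_74 = 60·42 + 62·13 + 68·31 + 5·48 + 29·55 = 91
h_75 = 60·91 + 62·42 + 68·13 + 5·31 + 29·48 = 19
h_76 = 60·19 + 62·91 + 68·42 + 5·13 + 29·31 = 29
h_77 = 60·29 + 62·19 + 68·91 + 5·42 + 29·13 = 90
h_78 = 60·90 + 62·29 + 68·19 + 5·91 + 29·42 = 75
h_79 = 60·75 + 62·90 + 68·29 + 5·19 + 29·91 = 42
h_80 = 60·42 + 62·75 + 68·90 + 5·29 + 29·19 = 18
h_81 = 60·18 + 62·42 + 68·75 + 5·90 + 29·29 = 84
h_82 = 60·84 + 62·18 + 68·42 + 5·75 + 29·90 = 66
h_83 = 60·66 + 62·84 + 68·18 + 5·42 + 29·75 = 70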